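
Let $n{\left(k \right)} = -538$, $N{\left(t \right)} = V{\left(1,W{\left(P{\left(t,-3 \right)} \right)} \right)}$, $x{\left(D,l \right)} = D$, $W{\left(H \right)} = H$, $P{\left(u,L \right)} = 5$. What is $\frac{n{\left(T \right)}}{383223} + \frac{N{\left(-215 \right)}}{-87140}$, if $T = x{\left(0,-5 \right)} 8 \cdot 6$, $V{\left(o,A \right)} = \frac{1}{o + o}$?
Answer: $- \frac{94145863}{66788104440} \approx -0.0014096$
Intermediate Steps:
$V{\left(o,A \right)} = \frac{1}{2 o}$
$N{\left(t \right)} = \frac{1}{2}$ ($N{\left(t \right)} = \frac{1}{2 \cdot 1} = \frac{1}{2} \cdot 1 = \frac{1}{2}$)
$T = 0$ ($T = 0 \cdot 8 \cdot 6 = 0 \cdot 6 = 0$)
$\frac{n{\left(T \right)}}{383223} + \frac{N{\left(-215 \right)}}{-87140} = - \frac{538}{383223} + \frac{1}{2 \left(-87140\right)} = \left(-538\right) \frac{1}{383223} + \frac{1}{2} \left(- \frac{1}{87140}\right) = - \frac{538}{383223} - \frac{1}{174280} = - \frac{94145863}{66788104440}$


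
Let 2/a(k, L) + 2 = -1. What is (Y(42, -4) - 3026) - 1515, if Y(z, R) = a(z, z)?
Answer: -13625/3 ≈ -4541.7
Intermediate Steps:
a(k, L) = -2/3 (a(k, L) = 2/(-2 - 1) = 2/(-3) = 2*(-1/3) = -2/3)
Y(z, R) = -2/3
(Y(42, -4) - 3026) - 1515 = (-2/3 - 3026) - 1515 = -9080/3 - 1515 = -13625/3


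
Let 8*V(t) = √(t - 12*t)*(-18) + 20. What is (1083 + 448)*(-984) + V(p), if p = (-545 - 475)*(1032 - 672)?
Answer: -3013003/2 - 135*√1122 ≈ -1.5110e+6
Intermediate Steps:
p = -367200 (p = -1020*360 = -367200)
V(t) = 5/2 - 9*√11*√(-t)/4 (V(t) = (√(t - 12*t)*(-18) + 20)/8 = (√(-11*t)*(-18) + 20)/8 = ((√11*√(-t))*(-18) + 20)/8 = (-18*√11*√(-t) + 20)/8 = (20 - 18*√11*√(-t))/8 = 5/2 - 9*√11*√(-t)/4)
(1083 + 448)*(-984) + V(p) = (1083 + 448)*(-984) + (5/2 - 9*√11*√(-1*(-367200))/4) = 1531*(-984) + (5/2 - 9*√11*√367200/4) = -1506504 + (5/2 - 9*√11*60*√102/4) = -1506504 + (5/2 - 135*√1122) = -3013003/2 - 135*√1122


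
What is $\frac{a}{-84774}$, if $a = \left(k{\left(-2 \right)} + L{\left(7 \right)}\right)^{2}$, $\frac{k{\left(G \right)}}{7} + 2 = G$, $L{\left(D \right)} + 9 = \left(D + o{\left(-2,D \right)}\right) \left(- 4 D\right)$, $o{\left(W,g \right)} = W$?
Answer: $- \frac{10443}{28258} \approx -0.36956$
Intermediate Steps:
$L{\left(D \right)} = -9 - 4 D \left(-2 + D\right)$ ($L{\left(D \right)} = -9 + \left(D - 2\right) \left(- 4 D\right) = -9 + \left(-2 + D\right) \left(- 4 D\right) = -9 - 4 D \left(-2 + D\right)$)
$k{\left(G \right)} = -14 + 7 G$
$a = 31329$ ($a = \left(\left(-14 + 7 \left(-2\right)\right) - \left(-47 + 196\right)\right)^{2} = \left(\left(-14 - 14\right) - 149\right)^{2} = \left(-28 - 149\right)^{2} = \left(-177\right)^{2} = 31329$)
$\frac{a}{-84774} = \frac{31329}{-84774} = 31329 \left(- \frac{1}{84774}\right) = - \frac{10443}{28258}$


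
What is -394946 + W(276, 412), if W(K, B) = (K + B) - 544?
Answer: -394802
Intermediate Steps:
W(K, B) = -544 + B + K (W(K, B) = (B + K) - 544 = -544 + B + K)
-394946 + W(276, 412) = -394946 + (-544 + 412 + 276) = -394946 + 144 = -394802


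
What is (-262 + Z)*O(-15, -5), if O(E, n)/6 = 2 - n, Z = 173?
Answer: -3738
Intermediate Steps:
O(E, n) = 12 - 6*n (O(E, n) = 6*(2 - n) = 12 - 6*n)
(-262 + Z)*O(-15, -5) = (-262 + 173)*(12 - 6*(-5)) = -89*(12 + 30) = -89*42 = -3738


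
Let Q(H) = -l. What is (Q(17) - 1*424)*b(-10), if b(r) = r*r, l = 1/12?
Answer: -127225/3 ≈ -42408.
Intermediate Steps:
l = 1/12 ≈ 0.083333
b(r) = r**2
Q(H) = -1/12 (Q(H) = -1*1/12 = -1/12)
(Q(17) - 1*424)*b(-10) = (-1/12 - 1*424)*(-10)**2 = (-1/12 - 424)*100 = -5089/12*100 = -127225/3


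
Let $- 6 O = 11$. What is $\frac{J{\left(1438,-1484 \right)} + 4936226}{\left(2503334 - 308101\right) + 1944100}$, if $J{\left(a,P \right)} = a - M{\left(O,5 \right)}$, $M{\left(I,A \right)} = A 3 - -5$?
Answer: $\frac{4937644}{4139333} \approx 1.1929$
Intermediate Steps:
$O = - \frac{11}{6}$ ($O = \left(- \frac{1}{6}\right) 11 = - \frac{11}{6} \approx -1.8333$)
$M{\left(I,A \right)} = 5 + 3 A$ ($M{\left(I,A \right)} = 3 A + 5 = 5 + 3 A$)
$J{\left(a,P \right)} = -20 + a$ ($J{\left(a,P \right)} = a - \left(5 + 3 \cdot 5\right) = a - \left(5 + 15\right) = a - 20 = -20 + a$)
$\frac{J{\left(1438,-1484 \right)} + 4936226}{\left(2503334 - 308101\right) + 1944100} = \frac{\left(-20 + 1438\right) + 4936226}{\left(2503334 - 308101\right) + 1944100} = \frac{1418 + 4936226}{2195233 + 1944100} = \frac{4937644}{4139333}$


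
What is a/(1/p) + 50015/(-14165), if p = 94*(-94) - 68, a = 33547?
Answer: -846224158507/2833 ≈ -2.9870e+8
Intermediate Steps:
p = -8904 (p = -8836 - 68 = -8904)
a/(1/p) + 50015/(-14165) = 33547/(1/(-8904)) + 50015/(-14165) = 33547/(-1/8904) + 50015*(-1/14165) = 33547*(-8904) - 10003/2833 = -298702488 - 10003/2833 = -846224158507/2833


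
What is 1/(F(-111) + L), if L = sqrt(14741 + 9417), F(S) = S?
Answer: 111/11837 + sqrt(24158)/11837 ≈ 0.022508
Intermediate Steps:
L = sqrt(24158) ≈ 155.43
1/(F(-111) + L) = 1/(-111 + sqrt(24158))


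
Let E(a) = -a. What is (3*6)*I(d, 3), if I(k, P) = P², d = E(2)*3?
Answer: 162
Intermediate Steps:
d = -6 (d = -1*2*3 = -2*3 = -6)
(3*6)*I(d, 3) = (3*6)*3² = 18*9 = 162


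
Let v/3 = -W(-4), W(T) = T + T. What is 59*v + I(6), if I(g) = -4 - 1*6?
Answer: 1406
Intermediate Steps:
W(T) = 2*T
I(g) = -10 (I(g) = -4 - 6 = -10)
v = 24 (v = 3*(-2*(-4)) = 3*(-1*(-8)) = 3*8 = 24)
59*v + I(6) = 59*24 - 10 = 1416 - 10 = 1406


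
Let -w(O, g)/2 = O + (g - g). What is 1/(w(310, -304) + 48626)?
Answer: 1/48006 ≈ 2.0831e-5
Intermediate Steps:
w(O, g) = -2*O (w(O, g) = -2*(O + (g - g)) = -2*(O + 0) = -2*O)
1/(w(310, -304) + 48626) = 1/(-2*310 + 48626) = 1/(-620 + 48626) = 1/48006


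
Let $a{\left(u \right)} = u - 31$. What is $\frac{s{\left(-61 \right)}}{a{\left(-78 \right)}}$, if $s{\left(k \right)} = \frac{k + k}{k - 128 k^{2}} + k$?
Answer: $\frac{476347}{851181} \approx 0.55963$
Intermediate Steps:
$a{\left(u \right)} = -31 + u$
$s{\left(k \right)} = k + \frac{2 k}{k - 128 k^{2}}$ ($s{\left(k \right)} = \frac{2 k}{k - 128 k^{2}} + k = k + \frac{2 k}{k - 128 k^{2}}$)
$\frac{s{\left(-61 \right)}}{a{\left(-78 \right)}} = \frac{\frac{1}{-1 + 128 \left(-61\right)} \left(-2 - -61 + 128 \left(-61\right)^{2}\right)}{-31 - 78} = \frac{\frac{1}{-1 - 7808} \left(-2 + 61 + 128 \cdot 3721\right)}{-109} = \frac{-2 + 61 + 476288}{-7809} \left(- \frac{1}{109}\right) = \left(- \frac{1}{7809}\right) 476347 \left(- \frac{1}{109}\right) = \left(- \frac{476347}{7809}\right) \left(- \frac{1}{109}\right) = \frac{476347}{851181}$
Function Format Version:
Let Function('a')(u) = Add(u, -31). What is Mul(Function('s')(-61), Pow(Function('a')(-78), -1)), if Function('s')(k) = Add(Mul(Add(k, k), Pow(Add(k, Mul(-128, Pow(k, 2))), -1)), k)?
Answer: Rational(476347, 851181) ≈ 0.55963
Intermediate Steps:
Function('a')(u) = Add(-31, u)
Function('s')(k) = Add(k, Mul(2, k, Pow(Add(k, Mul(-128, Pow(k, 2))), -1))) (Function('s')(k) = Add(Mul(Mul(2, k), Pow(Add(k, Mul(-128, Pow(k, 2))), -1)), k) = Add(Mul(2, k, Pow(Add(k, Mul(-128, Pow(k, 2))), -1)), k) = Add(k, Mul(2, k, Pow(Add(k, Mul(-128, Pow(k, 2))), -1))))
Mul(Function('s')(-61), Pow(Function('a')(-78), -1)) = Mul(Mul(Pow(Add(-1, Mul(128, -61)), -1), Add(-2, Mul(-1, -61), Mul(128, Pow(-61, 2)))), Pow(Add(-31, -78), -1)) = Mul(Mul(Pow(Add(-1, -7808), -1), Add(-2, 61, Mul(128, 3721))), Pow(-109, -1)) = Mul(Mul(Pow(-7809, -1), Add(-2, 61, 476288)), Rational(-1, 109)) = Mul(Mul(Rational(-1, 7809), 476347), Rational(-1, 109)) = Mul(Rational(-476347, 7809), Rational(-1, 109)) = Rational(476347, 851181)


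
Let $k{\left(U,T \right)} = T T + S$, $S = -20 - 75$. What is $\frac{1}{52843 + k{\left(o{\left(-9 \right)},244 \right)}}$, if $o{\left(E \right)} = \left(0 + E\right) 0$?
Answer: $\frac{1}{112284} \approx 8.906 \cdot 10^{-6}$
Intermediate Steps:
$S = -95$ ($S = -20 - 75 = -95$)
$o{\left(E \right)} = 0$ ($o{\left(E \right)} = E 0 = 0$)
$k{\left(U,T \right)} = -95 + T^{2}$ ($k{\left(U,T \right)} = T T - 95 = T^{2} - 95 = -95 + T^{2}$)
$\frac{1}{52843 + k{\left(o{\left(-9 \right)},244 \right)}} = \frac{1}{52843 - \left(95 - 244^{2}\right)} = \frac{1}{52843 + \left(-95 + 59536\right)} = \frac{1}{52843 + 59441} = \frac{1}{112284}$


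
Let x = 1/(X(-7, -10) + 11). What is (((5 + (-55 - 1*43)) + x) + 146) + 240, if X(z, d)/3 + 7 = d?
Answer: 11719/40 ≈ 292.98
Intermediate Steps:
X(z, d) = -21 + 3*d
x = -1/40 (x = 1/((-21 + 3*(-10)) + 11) = 1/((-21 - 30) + 11) = 1/(-51 + 11) = 1/(-40) = -1/40 ≈ -0.025000)
(((5 + (-55 - 1*43)) + x) + 146) + 240 = (((5 + (-55 - 1*43)) - 1/40) + 146) + 240 = (((5 + (-55 - 43)) - 1/40) + 146) + 240 = (((5 - 98) - 1/40) + 146) + 240 = ((-93 - 1/40) + 146) + 240 = (-3721/40 + 146) + 240 = 2119/40 + 240 = 11719/40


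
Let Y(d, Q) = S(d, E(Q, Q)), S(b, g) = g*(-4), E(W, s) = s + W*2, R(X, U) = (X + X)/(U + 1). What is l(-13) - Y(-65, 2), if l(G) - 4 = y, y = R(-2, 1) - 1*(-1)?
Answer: 27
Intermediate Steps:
R(X, U) = 2*X/(1 + U) (R(X, U) = (2*X)/(1 + U) = 2*X/(1 + U))
E(W, s) = s + 2*W
y = -1 (y = 2*(-2)/(1 + 1) - 1*(-1) = 2*(-2)/2 + 1 = 2*(-2)*(½) + 1 = -2 + 1 = -1)
S(b, g) = -4*g
Y(d, Q) = -12*Q (Y(d, Q) = -4*(Q + 2*Q) = -12*Q)
l(G) = 3 (l(G) = 4 - 1 = 3)
l(-13) - Y(-65, 2) = 3 - (-12)*2 = 3 - 1*(-24) = 3 + 24 = 27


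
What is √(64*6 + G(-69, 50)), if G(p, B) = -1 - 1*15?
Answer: 4*√23 ≈ 19.183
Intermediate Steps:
G(p, B) = -16 (G(p, B) = -1 - 15 = -16)
√(64*6 + G(-69, 50)) = √(64*6 - 16) = √(384 - 16) = √368 = 4*√23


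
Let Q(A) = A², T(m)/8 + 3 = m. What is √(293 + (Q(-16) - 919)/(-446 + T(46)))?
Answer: √1198/2 ≈ 17.306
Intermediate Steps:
T(m) = -24 + 8*m
√(293 + (Q(-16) - 919)/(-446 + T(46))) = √(293 + ((-16)² - 919)/(-446 + (-24 + 8*46))) = √(293 + (256 - 919)/(-446 + (-24 + 368))) = √(293 - 663/(-446 + 344)) = √(293 - 663/(-102)) = √(293 - 663*(-1/102)) = √(293 + 13/2) = √(599/2) = √1198/2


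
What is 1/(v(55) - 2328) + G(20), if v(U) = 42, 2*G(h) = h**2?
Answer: 457199/2286 ≈ 200.00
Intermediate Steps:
G(h) = h**2/2
1/(v(55) - 2328) + G(20) = 1/(42 - 2328) + (1/2)*20**2 = 1/(-2286) + (1/2)*400 = -1/2286 + 200 = 457199/2286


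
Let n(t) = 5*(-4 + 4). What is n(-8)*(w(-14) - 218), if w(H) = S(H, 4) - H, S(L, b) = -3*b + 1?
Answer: 0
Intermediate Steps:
n(t) = 0 (n(t) = 5*0 = 0)
S(L, b) = 1 - 3*b
w(H) = -11 - H (w(H) = (1 - 3*4) - H = (1 - 12) - H = -11 - H)
n(-8)*(w(-14) - 218) = 0*((-11 - 1*(-14)) - 218) = 0*((-11 + 14) - 218) = 0*(3 - 218) = 0*(-215) = 0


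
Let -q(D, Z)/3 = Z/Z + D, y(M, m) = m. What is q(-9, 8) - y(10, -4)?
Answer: 28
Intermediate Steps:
q(D, Z) = -3 - 3*D (q(D, Z) = -3*(Z/Z + D) = -3*(1 + D) = -3 - 3*D)
q(-9, 8) - y(10, -4) = (-3 - 3*(-9)) - 1*(-4) = (-3 + 27) + 4 = 24 + 4 = 28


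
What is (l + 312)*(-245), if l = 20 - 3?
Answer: -80605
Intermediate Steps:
l = 17
(l + 312)*(-245) = (17 + 312)*(-245) = 329*(-245) = -80605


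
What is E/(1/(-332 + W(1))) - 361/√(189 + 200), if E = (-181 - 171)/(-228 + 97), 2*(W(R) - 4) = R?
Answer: -880 - 361*√389/389 ≈ -898.30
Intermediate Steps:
W(R) = 4 + R/2
E = 352/131 (E = -352/(-131) = -352*(-1/131) = 352/131 ≈ 2.6870)
E/(1/(-332 + W(1))) - 361/√(189 + 200) = 352/(131*(1/(-332 + (4 + (½)*1)))) - 361/√(189 + 200) = 352/(131*(1/(-332 + (4 + ½)))) - 361*√389/389 = 352/(131*(1/(-332 + 9/2))) - 361*√389/389 = 352/(131*(1/(-655/2))) - 361*√389/389 = 352/(131*(-2/655)) - 361*√389/389 = (352/131)*(-655/2) - 361*√389/389 = -880 - 361*√389/389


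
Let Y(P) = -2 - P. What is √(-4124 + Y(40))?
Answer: I*√4166 ≈ 64.545*I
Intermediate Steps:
√(-4124 + Y(40)) = √(-4124 + (-2 - 1*40)) = √(-4124 + (-2 - 40)) = √(-4124 - 42) = √(-4166) = I*√4166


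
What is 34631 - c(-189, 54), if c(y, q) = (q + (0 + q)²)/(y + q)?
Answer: 34653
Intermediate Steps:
c(y, q) = (q + q²)/(q + y)
34631 - c(-189, 54) = 34631 - 54*(1 + 54)/(54 - 189) = 34631 - 54*55/(-135) = 34631 - 54*(-1)*55/135 = 34631 - 1*(-22) = 34631 + 22 = 34653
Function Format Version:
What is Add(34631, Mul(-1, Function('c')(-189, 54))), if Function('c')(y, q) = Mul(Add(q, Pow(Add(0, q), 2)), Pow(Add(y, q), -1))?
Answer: 34653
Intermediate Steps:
Function('c')(y, q) = Mul(Pow(Add(q, y), -1), Add(q, Pow(q, 2))) (Function('c')(y, q) = Mul(Add(q, Pow(q, 2)), Pow(Add(q, y), -1)) = Mul(Pow(Add(q, y), -1), Add(q, Pow(q, 2))))
Add(34631, Mul(-1, Function('c')(-189, 54))) = Add(34631, Mul(-1, Mul(54, Pow(Add(54, -189), -1), Add(1, 54)))) = Add(34631, Mul(-1, Mul(54, Pow(-135, -1), 55))) = Add(34631, Mul(-1, Mul(54, Rational(-1, 135), 55))) = Add(34631, Mul(-1, -22)) = Add(34631, 22) = 34653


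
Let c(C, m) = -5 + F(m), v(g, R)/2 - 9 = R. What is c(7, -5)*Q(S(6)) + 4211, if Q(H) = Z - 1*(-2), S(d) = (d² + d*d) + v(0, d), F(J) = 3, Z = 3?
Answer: 4201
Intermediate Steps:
v(g, R) = 18 + 2*R
S(d) = 18 + 2*d + 2*d² (S(d) = (d² + d*d) + (18 + 2*d) = (d² + d²) + (18 + 2*d) = 2*d² + (18 + 2*d) = 18 + 2*d + 2*d²)
Q(H) = 5 (Q(H) = 3 - 1*(-2) = 3 + 2 = 5)
c(C, m) = -2 (c(C, m) = -5 + 3 = -2)
c(7, -5)*Q(S(6)) + 4211 = -2*5 + 4211 = -10 + 4211 = 4201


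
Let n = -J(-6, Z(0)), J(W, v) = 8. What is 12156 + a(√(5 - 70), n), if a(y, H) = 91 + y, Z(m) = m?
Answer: 12247 + I*√65 ≈ 12247.0 + 8.0623*I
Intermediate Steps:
n = -8 (n = -1*8 = -8)
12156 + a(√(5 - 70), n) = 12156 + (91 + √(5 - 70)) = 12156 + (91 + √(-65)) = 12156 + (91 + I*√65) = 12247 + I*√65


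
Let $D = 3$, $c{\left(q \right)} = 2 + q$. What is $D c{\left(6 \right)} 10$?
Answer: $240$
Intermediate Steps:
$D c{\left(6 \right)} 10 = 3 \left(2 + 6\right) 10 = 3 \cdot 8 \cdot 10 = 24 \cdot 10 = 240$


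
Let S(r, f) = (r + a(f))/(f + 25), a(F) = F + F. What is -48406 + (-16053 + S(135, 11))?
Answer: -2320367/36 ≈ -64455.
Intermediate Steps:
a(F) = 2*F
S(r, f) = (r + 2*f)/(25 + f) (S(r, f) = (r + 2*f)/(f + 25) = (r + 2*f)/(25 + f))
-48406 + (-16053 + S(135, 11)) = -48406 + (-16053 + (135 + 2*11)/(25 + 11)) = -48406 + (-16053 + (135 + 22)/36) = -48406 + (-16053 + (1/36)*157) = -48406 + (-16053 + 157/36) = -48406 - 577751/36 = -2320367/36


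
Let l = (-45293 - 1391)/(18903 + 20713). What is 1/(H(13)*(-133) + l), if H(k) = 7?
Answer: -9904/9232295 ≈ -0.0010728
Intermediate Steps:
l = -11671/9904 (l = -46684/39616 = -46684*1/39616 = -11671/9904 ≈ -1.1784)
1/(H(13)*(-133) + l) = 1/(7*(-133) - 11671/9904) = 1/(-931 - 11671/9904) = 1/(-9232295/9904) = -9904/9232295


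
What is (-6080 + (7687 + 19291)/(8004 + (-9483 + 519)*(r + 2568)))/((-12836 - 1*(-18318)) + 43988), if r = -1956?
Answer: -16653024049/135497439540 ≈ -0.12290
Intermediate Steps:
(-6080 + (7687 + 19291)/(8004 + (-9483 + 519)*(r + 2568)))/((-12836 - 1*(-18318)) + 43988) = (-6080 + (7687 + 19291)/(8004 + (-9483 + 519)*(-1956 + 2568)))/((-12836 - 1*(-18318)) + 43988) = (-6080 + 26978/(8004 - 8964*612))/((-12836 + 18318) + 43988) = (-6080 + 26978/(8004 - 5485968))/(5482 + 43988) = (-6080 + 26978/(-5477964))/49470 = (-6080 + 26978*(-1/5477964))*(1/49470) = (-6080 - 13489/2738982)*(1/49470) = -16653024049/2738982*1/49470 = -16653024049/135497439540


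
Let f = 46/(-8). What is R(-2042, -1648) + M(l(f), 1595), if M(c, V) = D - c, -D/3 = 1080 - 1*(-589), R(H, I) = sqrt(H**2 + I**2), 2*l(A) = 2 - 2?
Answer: -5007 + 2*sqrt(1721417) ≈ -2382.9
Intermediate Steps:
f = -23/4 (f = 46*(-1/8) = -23/4 ≈ -5.7500)
l(A) = 0 (l(A) = (2 - 2)/2 = (1/2)*0 = 0)
D = -5007 (D = -3*(1080 - 1*(-589)) = -3*(1080 + 589) = -3*1669 = -5007)
M(c, V) = -5007 - c
R(-2042, -1648) + M(l(f), 1595) = sqrt((-2042)**2 + (-1648)**2) + (-5007 - 1*0) = sqrt(4169764 + 2715904) + (-5007 + 0) = sqrt(6885668) - 5007 = 2*sqrt(1721417) - 5007 = -5007 + 2*sqrt(1721417)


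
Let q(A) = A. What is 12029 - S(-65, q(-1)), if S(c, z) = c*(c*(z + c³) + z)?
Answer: 1160306814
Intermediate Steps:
S(c, z) = c*(z + c*(z + c³))
12029 - S(-65, q(-1)) = 12029 - (-65)*(-1 + (-65)⁴ - 65*(-1)) = 12029 - (-65)*(-1 + 17850625 + 65) = 12029 - (-65)*17850689 = 12029 - 1*(-1160294785) = 12029 + 1160294785 = 1160306814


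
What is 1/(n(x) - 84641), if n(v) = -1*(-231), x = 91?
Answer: -1/84410 ≈ -1.1847e-5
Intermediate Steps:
n(v) = 231
1/(n(x) - 84641) = 1/(231 - 84641) = 1/(-84410) = -1/84410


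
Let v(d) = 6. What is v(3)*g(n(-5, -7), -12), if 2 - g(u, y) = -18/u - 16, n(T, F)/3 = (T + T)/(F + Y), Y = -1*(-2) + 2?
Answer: 594/5 ≈ 118.80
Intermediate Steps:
Y = 4 (Y = 2 + 2 = 4)
n(T, F) = 6*T/(4 + F) (n(T, F) = 3*((T + T)/(F + 4)) = 3*((2*T)/(4 + F)) = 3*(2*T/(4 + F)) = 6*T/(4 + F))
g(u, y) = 18 + 18/u (g(u, y) = 2 - (-18/u - 16) = 2 - (-16 - 18/u) = 2 + (16 + 18/u) = 18 + 18/u)
v(3)*g(n(-5, -7), -12) = 6*(18 + 18/((6*(-5)/(4 - 7)))) = 6*(18 + 18/((6*(-5)/(-3)))) = 6*(18 + 18/((6*(-5)*(-⅓)))) = 6*(18 + 18/10) = 6*(18 + 18*(⅒)) = 6*(18 + 9/5) = 6*(99/5) = 594/5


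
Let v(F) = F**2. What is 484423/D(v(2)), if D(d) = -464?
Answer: -484423/464 ≈ -1044.0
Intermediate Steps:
484423/D(v(2)) = 484423/(-464) = 484423*(-1/464) = -484423/464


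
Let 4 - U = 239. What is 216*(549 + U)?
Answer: 67824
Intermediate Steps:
U = -235 (U = 4 - 1*239 = 4 - 239 = -235)
216*(549 + U) = 216*(549 - 235) = 216*314 = 67824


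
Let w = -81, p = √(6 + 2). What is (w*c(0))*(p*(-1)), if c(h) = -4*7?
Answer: -4536*√2 ≈ -6414.9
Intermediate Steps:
c(h) = -28
p = 2*√2 (p = √8 = 2*√2 ≈ 2.8284)
(w*c(0))*(p*(-1)) = (-81*(-28))*((2*√2)*(-1)) = 2268*(-2*√2) = -4536*√2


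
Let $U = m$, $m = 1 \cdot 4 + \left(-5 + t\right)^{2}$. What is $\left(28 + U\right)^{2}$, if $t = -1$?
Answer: $4624$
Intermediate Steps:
$m = 40$ ($m = 1 \cdot 4 + \left(-5 - 1\right)^{2} = 4 + \left(-6\right)^{2} = 4 + 36 = 40$)
$U = 40$
$\left(28 + U\right)^{2} = \left(28 + 40\right)^{2} = 68^{2} = 4624$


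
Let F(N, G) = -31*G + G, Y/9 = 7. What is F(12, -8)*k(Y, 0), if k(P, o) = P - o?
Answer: 15120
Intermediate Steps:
Y = 63 (Y = 9*7 = 63)
F(N, G) = -30*G
F(12, -8)*k(Y, 0) = (-30*(-8))*(63 - 1*0) = 240*(63 + 0) = 240*63 = 15120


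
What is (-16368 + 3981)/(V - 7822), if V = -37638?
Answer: 12387/45460 ≈ 0.27248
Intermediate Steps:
(-16368 + 3981)/(V - 7822) = (-16368 + 3981)/(-37638 - 7822) = -12387/(-45460) = -12387*(-1/45460) = 12387/45460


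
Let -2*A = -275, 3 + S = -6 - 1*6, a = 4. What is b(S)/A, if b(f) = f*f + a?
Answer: 458/275 ≈ 1.6655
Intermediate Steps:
S = -15 (S = -3 + (-6 - 1*6) = -3 + (-6 - 6) = -3 - 12 = -15)
b(f) = 4 + f**2 (b(f) = f*f + 4 = f**2 + 4 = 4 + f**2)
A = 275/2 (A = -1/2*(-275) = 275/2 ≈ 137.50)
b(S)/A = (4 + (-15)**2)/(275/2) = (4 + 225)*(2/275) = 229*(2/275) = 458/275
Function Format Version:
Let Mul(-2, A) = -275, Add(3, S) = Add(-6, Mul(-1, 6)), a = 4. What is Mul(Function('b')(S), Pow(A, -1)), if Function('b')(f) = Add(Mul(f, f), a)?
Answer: Rational(458, 275) ≈ 1.6655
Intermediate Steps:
S = -15 (S = Add(-3, Add(-6, Mul(-1, 6))) = Add(-3, Add(-6, -6)) = Add(-3, -12) = -15)
Function('b')(f) = Add(4, Pow(f, 2)) (Function('b')(f) = Add(Mul(f, f), 4) = Add(Pow(f, 2), 4) = Add(4, Pow(f, 2)))
A = Rational(275, 2) (A = Mul(Rational(-1, 2), -275) = Rational(275, 2) ≈ 137.50)
Mul(Function('b')(S), Pow(A, -1)) = Mul(Add(4, Pow(-15, 2)), Pow(Rational(275, 2), -1)) = Mul(Add(4, 225), Rational(2, 275)) = Mul(229, Rational(2, 275)) = Rational(458, 275)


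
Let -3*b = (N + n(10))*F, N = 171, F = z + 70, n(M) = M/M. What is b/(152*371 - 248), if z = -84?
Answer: 301/21054 ≈ 0.014297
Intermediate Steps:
n(M) = 1
F = -14 (F = -84 + 70 = -14)
b = 2408/3 (b = -(171 + 1)*(-14)/3 = -172*(-14)/3 = -⅓*(-2408) = 2408/3 ≈ 802.67)
b/(152*371 - 248) = 2408/(3*(152*371 - 248)) = 2408/(3*(56392 - 248)) = (2408/3)/56144 = (2408/3)*(1/56144) = 301/21054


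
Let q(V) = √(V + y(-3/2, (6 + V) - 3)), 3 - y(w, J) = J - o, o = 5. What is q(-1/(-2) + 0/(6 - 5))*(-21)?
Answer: -21*√5 ≈ -46.957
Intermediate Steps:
y(w, J) = 8 - J (y(w, J) = 3 - (J - 1*5) = 3 - (J - 5) = 3 - (-5 + J) = 3 + (5 - J) = 8 - J)
q(V) = √5 (q(V) = √(V + (8 - ((6 + V) - 3))) = √(V + (8 - (3 + V))) = √(V + (8 + (-3 - V))) = √(V + (5 - V)) = √5)
q(-1/(-2) + 0/(6 - 5))*(-21) = √5*(-21) = -21*√5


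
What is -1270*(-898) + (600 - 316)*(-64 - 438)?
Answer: 997892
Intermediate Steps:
-1270*(-898) + (600 - 316)*(-64 - 438) = 1140460 + 284*(-502) = 1140460 - 142568 = 997892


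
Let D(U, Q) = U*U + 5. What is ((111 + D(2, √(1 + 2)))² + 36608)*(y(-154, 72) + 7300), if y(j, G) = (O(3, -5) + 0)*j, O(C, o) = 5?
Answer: 333082240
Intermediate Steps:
D(U, Q) = 5 + U² (D(U, Q) = U² + 5 = 5 + U²)
y(j, G) = 5*j (y(j, G) = (5 + 0)*j = 5*j)
((111 + D(2, √(1 + 2)))² + 36608)*(y(-154, 72) + 7300) = ((111 + (5 + 2²))² + 36608)*(5*(-154) + 7300) = ((111 + (5 + 4))² + 36608)*(-770 + 7300) = ((111 + 9)² + 36608)*6530 = (120² + 36608)*6530 = (14400 + 36608)*6530 = 51008*6530 = 333082240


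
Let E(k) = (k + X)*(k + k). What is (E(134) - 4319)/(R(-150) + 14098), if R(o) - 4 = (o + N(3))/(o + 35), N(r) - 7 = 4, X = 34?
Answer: 4681075/1621869 ≈ 2.8862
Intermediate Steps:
N(r) = 11 (N(r) = 7 + 4 = 11)
E(k) = 2*k*(34 + k) (E(k) = (k + 34)*(k + k) = (34 + k)*(2*k) = 2*k*(34 + k))
R(o) = 4 + (11 + o)/(35 + o) (R(o) = 4 + (o + 11)/(o + 35) = 4 + (11 + o)/(35 + o))
(E(134) - 4319)/(R(-150) + 14098) = (2*134*(34 + 134) - 4319)/((151 + 5*(-150))/(35 - 150) + 14098) = (2*134*168 - 4319)/((151 - 750)/(-115) + 14098) = (45024 - 4319)/(-1/115*(-599) + 14098) = 40705/(599/115 + 14098) = 40705/(1621869/115) = 40705*(115/1621869) = 4681075/1621869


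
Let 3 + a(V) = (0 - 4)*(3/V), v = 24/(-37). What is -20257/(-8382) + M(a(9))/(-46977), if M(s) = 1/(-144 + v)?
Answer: 848838927077/351235002888 ≈ 2.4167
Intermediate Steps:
v = -24/37 (v = 24*(-1/37) = -24/37 ≈ -0.64865)
a(V) = -3 - 12/V (a(V) = -3 + (0 - 4)*(3/V) = -3 - 12/V)
M(s) = -37/5352 (M(s) = 1/(-144 - 24/37) = 1/(-5352/37) = -37/5352)
-20257/(-8382) + M(a(9))/(-46977) = -20257/(-8382) - 37/5352/(-46977) = -20257*(-1/8382) - 37/5352*(-1/46977) = 20257/8382 + 37/251420904 = 848838927077/351235002888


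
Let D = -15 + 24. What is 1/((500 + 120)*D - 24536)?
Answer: -1/18956 ≈ -5.2754e-5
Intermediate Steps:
D = 9
1/((500 + 120)*D - 24536) = 1/((500 + 120)*9 - 24536) = 1/(620*9 - 24536) = 1/(5580 - 24536) = 1/(-18956) = -1/18956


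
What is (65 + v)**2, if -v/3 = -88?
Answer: 108241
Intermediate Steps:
v = 264 (v = -3*(-88) = 264)
(65 + v)**2 = (65 + 264)**2 = 329**2 = 108241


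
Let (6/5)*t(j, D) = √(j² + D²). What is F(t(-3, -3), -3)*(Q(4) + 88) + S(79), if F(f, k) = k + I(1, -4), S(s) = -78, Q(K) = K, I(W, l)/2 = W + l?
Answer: -906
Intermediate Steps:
I(W, l) = 2*W + 2*l (I(W, l) = 2*(W + l) = 2*W + 2*l)
t(j, D) = 5*√(D² + j²)/6 (t(j, D) = 5*√(j² + D²)/6 = 5*√(D² + j²)/6)
F(f, k) = -6 + k (F(f, k) = k + (2*1 + 2*(-4)) = k + (2 - 8) = k - 6 = -6 + k)
F(t(-3, -3), -3)*(Q(4) + 88) + S(79) = (-6 - 3)*(4 + 88) - 78 = -9*92 - 78 = -828 - 78 = -906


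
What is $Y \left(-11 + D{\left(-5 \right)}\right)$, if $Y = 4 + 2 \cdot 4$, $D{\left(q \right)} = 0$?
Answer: $-132$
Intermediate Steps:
$Y = 12$ ($Y = 4 + 8 = 12$)
$Y \left(-11 + D{\left(-5 \right)}\right) = 12 \left(-11 + 0\right) = 12 \left(-11\right) = -132$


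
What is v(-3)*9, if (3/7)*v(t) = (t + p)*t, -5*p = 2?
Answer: 1071/5 ≈ 214.20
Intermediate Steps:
p = -⅖ (p = -⅕*2 = -⅖ ≈ -0.40000)
v(t) = 7*t*(-⅖ + t)/3 (v(t) = 7*((t - ⅖)*t)/3 = 7*((-⅖ + t)*t)/3 = 7*(t*(-⅖ + t))/3 = 7*t*(-⅖ + t)/3)
v(-3)*9 = ((7/15)*(-3)*(-2 + 5*(-3)))*9 = ((7/15)*(-3)*(-2 - 15))*9 = ((7/15)*(-3)*(-17))*9 = (119/5)*9 = 1071/5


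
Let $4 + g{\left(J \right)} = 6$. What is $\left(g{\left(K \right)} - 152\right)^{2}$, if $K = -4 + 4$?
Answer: $22500$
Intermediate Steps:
$K = 0$
$g{\left(J \right)} = 2$ ($g{\left(J \right)} = -4 + 6 = 2$)
$\left(g{\left(K \right)} - 152\right)^{2} = \left(2 - 152\right)^{2} = \left(-150\right)^{2} = 22500$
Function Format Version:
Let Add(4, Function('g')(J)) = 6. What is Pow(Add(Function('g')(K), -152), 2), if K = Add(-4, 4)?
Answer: 22500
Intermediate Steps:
K = 0
Function('g')(J) = 2 (Function('g')(J) = Add(-4, 6) = 2)
Pow(Add(Function('g')(K), -152), 2) = Pow(Add(2, -152), 2) = Pow(-150, 2) = 22500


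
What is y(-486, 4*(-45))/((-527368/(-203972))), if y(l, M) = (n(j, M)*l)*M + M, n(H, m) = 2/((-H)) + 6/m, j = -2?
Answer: 2151496656/65921 ≈ 32638.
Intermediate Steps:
n(H, m) = -2/H + 6/m (n(H, m) = 2*(-1/H) + 6/m = -2/H + 6/m)
y(l, M) = M + M*l*(1 + 6/M) (y(l, M) = ((-2/(-2) + 6/M)*l)*M + M = ((-2*(-½) + 6/M)*l)*M + M = ((1 + 6/M)*l)*M + M = (l*(1 + 6/M))*M + M = M*l*(1 + 6/M) + M = M + M*l*(1 + 6/M))
y(-486, 4*(-45))/((-527368/(-203972))) = (4*(-45) - 486*(6 + 4*(-45)))/((-527368/(-203972))) = (-180 - 486*(6 - 180))/((-527368*(-1/203972))) = (-180 - 486*(-174))/(131842/50993) = (-180 + 84564)*(50993/131842) = 84384*(50993/131842) = 2151496656/65921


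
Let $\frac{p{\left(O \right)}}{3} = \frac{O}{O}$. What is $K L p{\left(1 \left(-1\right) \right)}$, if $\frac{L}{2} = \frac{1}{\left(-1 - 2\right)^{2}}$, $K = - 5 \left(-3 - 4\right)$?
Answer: $\frac{70}{3} \approx 23.333$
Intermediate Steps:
$p{\left(O \right)} = 3$ ($p{\left(O \right)} = 3 \frac{O}{O} = 3 \cdot 1 = 3$)
$K = 35$ ($K = \left(-5\right) \left(-7\right) = 35$)
$L = \frac{2}{9}$ ($L = \frac{2}{\left(-1 - 2\right)^{2}} = \frac{2}{\left(-3\right)^{2}} = \frac{2}{9} \approx 0.22222$)
$K L p{\left(1 \left(-1\right) \right)} = 35 \cdot \frac{2}{9} \cdot 3 = \frac{70}{9} \cdot 3 = \frac{70}{3}$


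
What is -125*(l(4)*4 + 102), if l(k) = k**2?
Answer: -20750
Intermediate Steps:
-125*(l(4)*4 + 102) = -125*(4**2*4 + 102) = -125*(16*4 + 102) = -125*(64 + 102) = -125*166 = -20750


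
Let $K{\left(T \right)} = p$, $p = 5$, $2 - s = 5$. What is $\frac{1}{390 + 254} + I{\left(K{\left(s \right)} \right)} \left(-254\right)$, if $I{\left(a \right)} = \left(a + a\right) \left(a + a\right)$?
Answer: $- \frac{16357599}{644} \approx -25400.0$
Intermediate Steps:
$s = -3$ ($s = 2 - 5 = -3$)
$K{\left(T \right)} = 5$
$I{\left(a \right)} = 4 a^{2}$ ($I{\left(a \right)} = 2 a 2 a = 4 a^{2}$)
$\frac{1}{390 + 254} + I{\left(K{\left(s \right)} \right)} \left(-254\right) = \frac{1}{390 + 254} + 4 \cdot 5^{2} \left(-254\right) = \frac{1}{644} + 4 \cdot 25 \left(-254\right) = \frac{1}{644} + 100 \left(-254\right) = \frac{1}{644} - 25400 = - \frac{16357599}{644}$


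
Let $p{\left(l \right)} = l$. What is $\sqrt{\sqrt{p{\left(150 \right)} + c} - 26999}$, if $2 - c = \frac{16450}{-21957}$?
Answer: $\frac{\sqrt{-13016483813151 + 21957 \sqrt{73641889698}}}{21957} \approx 164.28 i$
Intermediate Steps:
$c = \frac{60364}{21957}$ ($c = 2 - \frac{16450}{-21957} = 2 - 16450 \left(- \frac{1}{21957}\right) = 2 - - \frac{16450}{21957} = 2 + \frac{16450}{21957} = \frac{60364}{21957} \approx 2.7492$)
$\sqrt{\sqrt{p{\left(150 \right)} + c} - 26999} = \sqrt{\sqrt{150 + \frac{60364}{21957}} - 26999} = \sqrt{\sqrt{\frac{3353914}{21957}} - 26999} = \sqrt{\frac{\sqrt{73641889698}}{21957} - 26999} = \sqrt{-26999 + \frac{\sqrt{73641889698}}{21957}}$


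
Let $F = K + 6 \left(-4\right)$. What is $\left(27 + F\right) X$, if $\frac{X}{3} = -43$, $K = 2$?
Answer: $-645$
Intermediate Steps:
$X = -129$ ($X = 3 \left(-43\right) = -129$)
$F = -22$ ($F = 2 + 6 \left(-4\right) = 2 - 24 = -22$)
$\left(27 + F\right) X = \left(27 - 22\right) \left(-129\right) = 5 \left(-129\right) = -645$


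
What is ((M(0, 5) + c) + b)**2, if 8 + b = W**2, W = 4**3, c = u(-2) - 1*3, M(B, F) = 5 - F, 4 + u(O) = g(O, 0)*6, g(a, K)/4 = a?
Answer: 16265089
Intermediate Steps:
g(a, K) = 4*a
u(O) = -4 + 24*O (u(O) = -4 + (4*O)*6 = -4 + 24*O)
c = -55 (c = (-4 + 24*(-2)) - 1*3 = (-4 - 48) - 3 = -52 - 3 = -55)
W = 64
b = 4088 (b = -8 + 64**2 = -8 + 4096 = 4088)
((M(0, 5) + c) + b)**2 = (((5 - 1*5) - 55) + 4088)**2 = (((5 - 5) - 55) + 4088)**2 = ((0 - 55) + 4088)**2 = (-55 + 4088)**2 = 4033**2 = 16265089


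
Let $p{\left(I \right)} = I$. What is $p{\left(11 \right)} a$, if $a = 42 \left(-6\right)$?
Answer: $-2772$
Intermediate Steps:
$a = -252$
$p{\left(11 \right)} a = 11 \left(-252\right) = -2772$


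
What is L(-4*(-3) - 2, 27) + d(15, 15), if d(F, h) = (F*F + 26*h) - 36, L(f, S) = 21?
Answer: 600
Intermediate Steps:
d(F, h) = -36 + F² + 26*h (d(F, h) = (F² + 26*h) - 36 = -36 + F² + 26*h)
L(-4*(-3) - 2, 27) + d(15, 15) = 21 + (-36 + 15² + 26*15) = 21 + (-36 + 225 + 390) = 21 + 579 = 600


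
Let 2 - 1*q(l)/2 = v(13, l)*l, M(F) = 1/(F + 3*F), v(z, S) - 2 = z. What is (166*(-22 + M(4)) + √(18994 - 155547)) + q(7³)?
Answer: -111421/8 + I*√136553 ≈ -13928.0 + 369.53*I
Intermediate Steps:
v(z, S) = 2 + z
M(F) = 1/(4*F)
q(l) = 4 - 30*l (q(l) = 4 - 2*(2 + 13)*l = 4 - 30*l)
(166*(-22 + M(4)) + √(18994 - 155547)) + q(7³) = (166*(-22 + (¼)/4) + √(18994 - 155547)) + (4 - 30*7³) = (166*(-22 + (¼)*(¼)) + √(-136553)) + (4 - 30*343) = (166*(-22 + 1/16) + I*√136553) + (4 - 10290) = (166*(-351/16) + I*√136553) - 10286 = (-29133/8 + I*√136553) - 10286 = -111421/8 + I*√136553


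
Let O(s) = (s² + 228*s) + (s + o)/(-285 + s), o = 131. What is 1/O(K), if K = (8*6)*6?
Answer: 3/446243 ≈ 6.7228e-6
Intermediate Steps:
K = 288 (K = 48*6 = 288)
O(s) = s² + 228*s + (131 + s)/(-285 + s) (O(s) = (s² + 228*s) + (s + 131)/(-285 + s) = (s² + 228*s) + (131 + s)/(-285 + s) = s² + 228*s + (131 + s)/(-285 + s))
1/O(K) = 1/((131 + 288³ - 64979*288 - 57*288²)/(-285 + 288)) = 1/((131 + 23887872 - 18713952 - 57*82944)/3) = 1/((131 + 23887872 - 18713952 - 4727808)/3) = 1/((⅓)*446243) = 1/(446243/3) = 3/446243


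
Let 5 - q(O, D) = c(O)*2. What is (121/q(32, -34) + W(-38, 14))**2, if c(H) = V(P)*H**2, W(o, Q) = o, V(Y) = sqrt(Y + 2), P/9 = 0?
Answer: 101612369460973809/70368324747889 + 157985906028544*sqrt(2)/70368324747889 ≈ 1447.2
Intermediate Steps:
P = 0 (P = 9*0 = 0)
V(Y) = sqrt(2 + Y)
c(H) = sqrt(2)*H**2 (c(H) = sqrt(2 + 0)*H**2 = sqrt(2)*H**2)
q(O, D) = 5 - 2*sqrt(2)*O**2 (q(O, D) = 5 - sqrt(2)*O**2*2 = 5 - 2*sqrt(2)*O**2)
(121/q(32, -34) + W(-38, 14))**2 = (121/(5 - 2*sqrt(2)*32**2) - 38)**2 = (121/(5 - 2*sqrt(2)*1024) - 38)**2 = (121/(5 - 2048*sqrt(2)) - 38)**2 = (-38 + 121/(5 - 2048*sqrt(2)))**2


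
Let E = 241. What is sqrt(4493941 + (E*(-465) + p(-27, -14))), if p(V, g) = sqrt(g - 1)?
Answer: sqrt(4381876 + I*sqrt(15)) ≈ 2093.3 + 0.e-3*I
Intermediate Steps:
p(V, g) = sqrt(-1 + g)
sqrt(4493941 + (E*(-465) + p(-27, -14))) = sqrt(4493941 + (241*(-465) + sqrt(-1 - 14))) = sqrt(4493941 + (-112065 + sqrt(-15))) = sqrt(4493941 + (-112065 + I*sqrt(15))) = sqrt(4381876 + I*sqrt(15))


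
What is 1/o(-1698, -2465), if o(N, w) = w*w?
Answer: 1/6076225 ≈ 1.6458e-7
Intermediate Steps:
o(N, w) = w²
1/o(-1698, -2465) = 1/((-2465)²) = 1/6076225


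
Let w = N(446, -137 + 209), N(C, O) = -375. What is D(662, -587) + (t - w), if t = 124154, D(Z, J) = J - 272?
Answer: 123670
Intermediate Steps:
D(Z, J) = -272 + J
w = -375
D(662, -587) + (t - w) = (-272 - 587) + (124154 - 1*(-375)) = -859 + (124154 + 375) = -859 + 124529 = 123670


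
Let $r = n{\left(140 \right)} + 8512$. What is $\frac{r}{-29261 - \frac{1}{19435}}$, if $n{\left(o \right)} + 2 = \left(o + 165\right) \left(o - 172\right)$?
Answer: $\frac{12146875}{284343768} \approx 0.042719$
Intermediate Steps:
$n{\left(o \right)} = -2 + \left(-172 + o\right) \left(165 + o\right)$ ($n{\left(o \right)} = -2 + \left(o + 165\right) \left(o - 172\right) = -2 + \left(165 + o\right) \left(-172 + o\right) = -2 + \left(-172 + o\right) \left(165 + o\right)$)
$r = -1250$ ($r = \left(-28382 + 140^{2} - 980\right) + 8512 = \left(-28382 + 19600 - 980\right) + 8512 = -9762 + 8512 = -1250$)
$\frac{r}{-29261 - \frac{1}{19435}} = - \frac{1250}{-29261 - \frac{1}{19435}} = - \frac{1250}{- \frac{568687536}{19435}} = \left(-1250\right) \left(- \frac{19435}{568687536}\right) = \frac{12146875}{284343768}$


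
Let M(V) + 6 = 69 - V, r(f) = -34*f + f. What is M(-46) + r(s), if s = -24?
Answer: 901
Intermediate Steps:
r(f) = -33*f
M(V) = 63 - V (M(V) = -6 + (69 - V) = 63 - V)
M(-46) + r(s) = (63 - 1*(-46)) - 33*(-24) = (63 + 46) + 792 = 109 + 792 = 901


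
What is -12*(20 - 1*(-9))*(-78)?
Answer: 27144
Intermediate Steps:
-12*(20 - 1*(-9))*(-78) = -12*(20 + 9)*(-78) = -12*29*(-78) = -348*(-78) = 27144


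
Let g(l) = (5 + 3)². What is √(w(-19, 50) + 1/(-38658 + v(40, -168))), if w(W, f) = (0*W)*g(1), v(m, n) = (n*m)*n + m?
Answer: √1090342/1090342 ≈ 0.00095768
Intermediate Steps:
g(l) = 64 (g(l) = 8² = 64)
v(m, n) = m + m*n² (v(m, n) = (m*n)*n + m = m*n² + m = m + m*n²)
w(W, f) = 0 (w(W, f) = (0*W)*64 = 0*64 = 0)
√(w(-19, 50) + 1/(-38658 + v(40, -168))) = √(0 + 1/(-38658 + 40*(1 + (-168)²))) = √(0 + 1/(-38658 + 40*(1 + 28224))) = √(0 + 1/(-38658 + 40*28225)) = √(0 + 1/(-38658 + 1129000)) = √(0 + 1/1090342) = √(1/1090342) = √1090342/1090342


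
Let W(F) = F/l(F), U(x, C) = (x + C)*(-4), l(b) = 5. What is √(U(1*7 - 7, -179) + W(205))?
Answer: √757 ≈ 27.514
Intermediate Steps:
U(x, C) = -4*C - 4*x (U(x, C) = (C + x)*(-4) = -4*C - 4*x)
W(F) = F/5
√(U(1*7 - 7, -179) + W(205)) = √((-4*(-179) - 4*(1*7 - 7)) + (⅕)*205) = √((716 - 4*(7 - 7)) + 41) = √((716 - 4*0) + 41) = √((716 + 0) + 41) = √(716 + 41) = √757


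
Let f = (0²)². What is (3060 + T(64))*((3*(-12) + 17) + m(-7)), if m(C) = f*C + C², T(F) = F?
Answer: 93720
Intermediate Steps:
f = 0 (f = 0² = 0)
m(C) = C² (m(C) = 0*C + C² = 0 + C² = C²)
(3060 + T(64))*((3*(-12) + 17) + m(-7)) = (3060 + 64)*((3*(-12) + 17) + (-7)²) = 3124*((-36 + 17) + 49) = 3124*(-19 + 49) = 3124*30 = 93720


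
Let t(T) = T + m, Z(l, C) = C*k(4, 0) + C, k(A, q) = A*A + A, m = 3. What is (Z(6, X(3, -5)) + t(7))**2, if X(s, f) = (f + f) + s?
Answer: 18769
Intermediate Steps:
k(A, q) = A + A**2 (k(A, q) = A**2 + A = A + A**2)
X(s, f) = s + 2*f (X(s, f) = 2*f + s = s + 2*f)
Z(l, C) = 21*C (Z(l, C) = C*(4*(1 + 4)) + C = C*(4*5) + C = C*20 + C = 20*C + C = 21*C)
t(T) = 3 + T (t(T) = T + 3 = 3 + T)
(Z(6, X(3, -5)) + t(7))**2 = (21*(3 + 2*(-5)) + (3 + 7))**2 = (21*(3 - 10) + 10)**2 = (21*(-7) + 10)**2 = (-147 + 10)**2 = (-137)**2 = 18769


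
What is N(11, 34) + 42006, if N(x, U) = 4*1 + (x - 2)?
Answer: 42019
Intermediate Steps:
N(x, U) = 2 + x (N(x, U) = 4 + (-2 + x) = 2 + x)
N(11, 34) + 42006 = (2 + 11) + 42006 = 13 + 42006 = 42019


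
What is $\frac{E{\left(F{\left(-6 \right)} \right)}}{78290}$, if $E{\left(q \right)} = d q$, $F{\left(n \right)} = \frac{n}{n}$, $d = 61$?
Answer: $\frac{61}{78290} \approx 0.00077915$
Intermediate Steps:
$F{\left(n \right)} = 1$
$E{\left(q \right)} = 61 q$
$\frac{E{\left(F{\left(-6 \right)} \right)}}{78290} = \frac{61 \cdot 1}{78290} = 61 \cdot \frac{1}{78290} = \frac{61}{78290}$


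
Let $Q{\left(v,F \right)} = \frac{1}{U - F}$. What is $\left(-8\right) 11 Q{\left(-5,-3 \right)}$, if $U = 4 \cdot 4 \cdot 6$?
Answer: $- \frac{8}{9} \approx -0.88889$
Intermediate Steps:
$U = 96$ ($U = 16 \cdot 6 = 96$)
$Q{\left(v,F \right)} = \frac{1}{96 - F}$
$\left(-8\right) 11 Q{\left(-5,-3 \right)} = \left(-8\right) 11 \left(- \frac{1}{-96 - 3}\right) = - 88 \left(- \frac{1}{-99}\right) = - 88 \left(\left(-1\right) \left(- \frac{1}{99}\right)\right) = \left(-88\right) \frac{1}{99} = - \frac{8}{9}$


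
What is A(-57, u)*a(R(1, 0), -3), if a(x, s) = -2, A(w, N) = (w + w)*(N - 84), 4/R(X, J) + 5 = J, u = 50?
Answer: -7752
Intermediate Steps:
R(X, J) = 4/(-5 + J)
A(w, N) = 2*w*(-84 + N) (A(w, N) = (2*w)*(-84 + N) = 2*w*(-84 + N))
A(-57, u)*a(R(1, 0), -3) = (2*(-57)*(-84 + 50))*(-2) = (2*(-57)*(-34))*(-2) = 3876*(-2) = -7752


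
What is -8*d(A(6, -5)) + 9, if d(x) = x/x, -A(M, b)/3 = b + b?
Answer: 1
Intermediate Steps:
A(M, b) = -6*b (A(M, b) = -3*(b + b) = -6*b)
d(x) = 1
-8*d(A(6, -5)) + 9 = -8*1 + 9 = -8 + 9 = 1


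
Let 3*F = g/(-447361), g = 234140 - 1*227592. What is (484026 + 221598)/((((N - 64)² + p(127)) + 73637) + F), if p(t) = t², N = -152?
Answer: 473502987396/91544820239 ≈ 5.1724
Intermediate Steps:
g = 6548 (g = 234140 - 227592 = 6548)
F = -6548/1342083 (F = (6548/(-447361))/3 = (6548*(-1/447361))/3 = (⅓)*(-6548/447361) = -6548/1342083 ≈ -0.0048790)
(484026 + 221598)/((((N - 64)² + p(127)) + 73637) + F) = (484026 + 221598)/((((-152 - 64)² + 127²) + 73637) - 6548/1342083) = 705624/((((-216)² + 16129) + 73637) - 6548/1342083) = 705624/(((46656 + 16129) + 73637) - 6548/1342083) = 705624/((62785 + 73637) - 6548/1342083) = 705624/(136422 - 6548/1342083) = 705624/(183089640478/1342083) = 705624*(1342083/183089640478) = 473502987396/91544820239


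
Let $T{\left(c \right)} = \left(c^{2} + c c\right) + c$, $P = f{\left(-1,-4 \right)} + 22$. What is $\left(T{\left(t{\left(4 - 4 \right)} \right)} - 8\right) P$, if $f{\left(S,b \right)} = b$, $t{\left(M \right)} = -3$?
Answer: $126$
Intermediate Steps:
$P = 18$ ($P = -4 + 22 = 18$)
$T{\left(c \right)} = c + 2 c^{2}$ ($T{\left(c \right)} = \left(c^{2} + c^{2}\right) + c = 2 c^{2} + c = c + 2 c^{2}$)
$\left(T{\left(t{\left(4 - 4 \right)} \right)} - 8\right) P = \left(- 3 \left(1 + 2 \left(-3\right)\right) - 8\right) 18 = \left(- 3 \left(1 - 6\right) - 8\right) 18 = \left(\left(-3\right) \left(-5\right) - 8\right) 18 = \left(15 - 8\right) 18 = 7 \cdot 18 = 126$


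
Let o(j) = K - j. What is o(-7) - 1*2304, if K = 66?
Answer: -2231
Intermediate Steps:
o(j) = 66 - j
o(-7) - 1*2304 = (66 - 1*(-7)) - 1*2304 = (66 + 7) - 2304 = 73 - 2304 = -2231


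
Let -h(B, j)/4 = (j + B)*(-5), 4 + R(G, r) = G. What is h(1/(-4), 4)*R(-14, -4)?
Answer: -1350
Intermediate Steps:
R(G, r) = -4 + G
h(B, j) = 20*B + 20*j (h(B, j) = -4*(j + B)*(-5) = -4*(B + j)*(-5) = -4*(-5*B - 5*j) = 20*B + 20*j)
h(1/(-4), 4)*R(-14, -4) = (20/(-4) + 20*4)*(-4 - 14) = (20*(-1/4) + 80)*(-18) = (-5 + 80)*(-18) = 75*(-18) = -1350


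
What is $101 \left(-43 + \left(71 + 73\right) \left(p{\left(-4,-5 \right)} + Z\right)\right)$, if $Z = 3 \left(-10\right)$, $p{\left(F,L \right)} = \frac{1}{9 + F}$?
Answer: $- \frac{2188771}{5} \approx -4.3775 \cdot 10^{5}$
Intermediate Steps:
$Z = -30$
$101 \left(-43 + \left(71 + 73\right) \left(p{\left(-4,-5 \right)} + Z\right)\right) = 101 \left(-43 + \left(71 + 73\right) \left(\frac{1}{9 - 4} - 30\right)\right) = 101 \left(-43 + 144 \left(\frac{1}{5} - 30\right)\right) = 101 \left(-43 + 144 \left(- \frac{149}{5}\right)\right) = 101 \left(-43 - \frac{21456}{5}\right) = 101 \left(- \frac{21671}{5}\right) = - \frac{2188771}{5}$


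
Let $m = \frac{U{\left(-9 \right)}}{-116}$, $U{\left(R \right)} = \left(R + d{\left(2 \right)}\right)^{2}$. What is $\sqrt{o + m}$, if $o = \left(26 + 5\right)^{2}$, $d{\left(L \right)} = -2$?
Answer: $\frac{\sqrt{3229295}}{58} \approx 30.983$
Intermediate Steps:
$U{\left(R \right)} = \left(-2 + R\right)^{2}$ ($U{\left(R \right)} = \left(R - 2\right)^{2} = \left(-2 + R\right)^{2}$)
$m = - \frac{121}{116}$ ($m = \frac{\left(-2 - 9\right)^{2}}{-116} = \left(-11\right)^{2} \left(- \frac{1}{116}\right) = 121 \left(- \frac{1}{116}\right) = - \frac{121}{116} \approx -1.0431$)
$o = 961$ ($o = 31^{2} = 961$)
$\sqrt{o + m} = \sqrt{961 - \frac{121}{116}} = \sqrt{\frac{111355}{116}} = \frac{\sqrt{3229295}}{58}$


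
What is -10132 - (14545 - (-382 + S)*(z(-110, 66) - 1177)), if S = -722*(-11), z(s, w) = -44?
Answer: -9255437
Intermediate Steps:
S = 7942
-10132 - (14545 - (-382 + S)*(z(-110, 66) - 1177)) = -10132 - (14545 - (-382 + 7942)*(-44 - 1177)) = -10132 - (14545 - 7560*(-1221)) = -10132 - (14545 - 1*(-9230760)) = -10132 - (14545 + 9230760) = -10132 - 1*9245305 = -10132 - 9245305 = -9255437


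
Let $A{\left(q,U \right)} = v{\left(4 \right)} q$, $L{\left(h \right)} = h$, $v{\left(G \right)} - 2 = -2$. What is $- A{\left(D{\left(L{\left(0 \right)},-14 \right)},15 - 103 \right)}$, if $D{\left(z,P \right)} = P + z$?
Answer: $0$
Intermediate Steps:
$v{\left(G \right)} = 0$ ($v{\left(G \right)} = 2 - 2 = 0$)
$A{\left(q,U \right)} = 0$ ($A{\left(q,U \right)} = 0 q = 0$)
$- A{\left(D{\left(L{\left(0 \right)},-14 \right)},15 - 103 \right)} = \left(-1\right) 0 = 0$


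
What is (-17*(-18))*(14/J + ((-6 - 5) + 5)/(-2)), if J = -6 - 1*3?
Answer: 442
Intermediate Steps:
J = -9 (J = -6 - 3 = -9)
(-17*(-18))*(14/J + ((-6 - 5) + 5)/(-2)) = (-17*(-18))*(14/(-9) + ((-6 - 5) + 5)/(-2)) = 306*(14*(-⅑) + (-11 + 5)*(-½)) = 306*(-14/9 - 6*(-½)) = 306*(-14/9 + 3) = 306*(13/9) = 442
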